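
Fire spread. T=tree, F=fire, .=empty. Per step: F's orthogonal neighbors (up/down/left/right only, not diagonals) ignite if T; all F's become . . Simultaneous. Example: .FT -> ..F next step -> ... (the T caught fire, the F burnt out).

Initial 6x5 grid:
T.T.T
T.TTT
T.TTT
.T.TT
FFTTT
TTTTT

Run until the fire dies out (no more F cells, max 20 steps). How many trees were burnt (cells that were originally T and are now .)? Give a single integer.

Step 1: +4 fires, +2 burnt (F count now 4)
Step 2: +2 fires, +4 burnt (F count now 2)
Step 3: +3 fires, +2 burnt (F count now 3)
Step 4: +3 fires, +3 burnt (F count now 3)
Step 5: +3 fires, +3 burnt (F count now 3)
Step 6: +2 fires, +3 burnt (F count now 2)
Step 7: +2 fires, +2 burnt (F count now 2)
Step 8: +0 fires, +2 burnt (F count now 0)
Fire out after step 8
Initially T: 22, now '.': 27
Total burnt (originally-T cells now '.'): 19

Answer: 19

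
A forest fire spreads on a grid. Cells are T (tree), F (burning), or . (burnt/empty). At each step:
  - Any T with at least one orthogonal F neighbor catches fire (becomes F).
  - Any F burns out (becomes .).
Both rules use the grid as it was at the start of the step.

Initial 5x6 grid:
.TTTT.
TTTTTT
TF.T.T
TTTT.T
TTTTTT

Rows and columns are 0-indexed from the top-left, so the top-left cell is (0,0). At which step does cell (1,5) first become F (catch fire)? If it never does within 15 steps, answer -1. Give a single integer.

Step 1: cell (1,5)='T' (+3 fires, +1 burnt)
Step 2: cell (1,5)='T' (+6 fires, +3 burnt)
Step 3: cell (1,5)='T' (+5 fires, +6 burnt)
Step 4: cell (1,5)='T' (+4 fires, +5 burnt)
Step 5: cell (1,5)='F' (+3 fires, +4 burnt)
  -> target ignites at step 5
Step 6: cell (1,5)='.' (+2 fires, +3 burnt)
Step 7: cell (1,5)='.' (+1 fires, +2 burnt)
Step 8: cell (1,5)='.' (+0 fires, +1 burnt)
  fire out at step 8

5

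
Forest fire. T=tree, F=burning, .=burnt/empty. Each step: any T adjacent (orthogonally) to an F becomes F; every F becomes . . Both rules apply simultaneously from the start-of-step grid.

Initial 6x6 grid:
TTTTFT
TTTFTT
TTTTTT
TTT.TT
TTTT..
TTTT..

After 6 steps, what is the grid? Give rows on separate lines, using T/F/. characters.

Step 1: 5 trees catch fire, 2 burn out
  TTTF.F
  TTF.FT
  TTTFTT
  TTT.TT
  TTTT..
  TTTT..
Step 2: 5 trees catch fire, 5 burn out
  TTF...
  TF...F
  TTF.FT
  TTT.TT
  TTTT..
  TTTT..
Step 3: 6 trees catch fire, 5 burn out
  TF....
  F.....
  TF...F
  TTF.FT
  TTTT..
  TTTT..
Step 4: 5 trees catch fire, 6 burn out
  F.....
  ......
  F.....
  TF...F
  TTFT..
  TTTT..
Step 5: 4 trees catch fire, 5 burn out
  ......
  ......
  ......
  F.....
  TF.F..
  TTFT..
Step 6: 3 trees catch fire, 4 burn out
  ......
  ......
  ......
  ......
  F.....
  TF.F..

......
......
......
......
F.....
TF.F..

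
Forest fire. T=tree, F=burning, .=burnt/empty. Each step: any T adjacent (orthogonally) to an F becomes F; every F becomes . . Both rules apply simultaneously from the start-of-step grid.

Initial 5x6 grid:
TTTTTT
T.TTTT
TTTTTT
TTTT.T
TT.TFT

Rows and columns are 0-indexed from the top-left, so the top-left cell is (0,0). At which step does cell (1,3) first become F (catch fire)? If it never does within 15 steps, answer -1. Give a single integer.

Step 1: cell (1,3)='T' (+2 fires, +1 burnt)
Step 2: cell (1,3)='T' (+2 fires, +2 burnt)
Step 3: cell (1,3)='T' (+3 fires, +2 burnt)
Step 4: cell (1,3)='F' (+5 fires, +3 burnt)
  -> target ignites at step 4
Step 5: cell (1,3)='.' (+7 fires, +5 burnt)
Step 6: cell (1,3)='.' (+4 fires, +7 burnt)
Step 7: cell (1,3)='.' (+2 fires, +4 burnt)
Step 8: cell (1,3)='.' (+1 fires, +2 burnt)
Step 9: cell (1,3)='.' (+0 fires, +1 burnt)
  fire out at step 9

4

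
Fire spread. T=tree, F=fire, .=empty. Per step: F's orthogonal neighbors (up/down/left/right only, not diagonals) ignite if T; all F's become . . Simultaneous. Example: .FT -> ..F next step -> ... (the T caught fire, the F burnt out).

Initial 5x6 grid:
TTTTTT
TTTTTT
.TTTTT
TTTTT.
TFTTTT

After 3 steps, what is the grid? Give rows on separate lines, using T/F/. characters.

Step 1: 3 trees catch fire, 1 burn out
  TTTTTT
  TTTTTT
  .TTTTT
  TFTTT.
  F.FTTT
Step 2: 4 trees catch fire, 3 burn out
  TTTTTT
  TTTTTT
  .FTTTT
  F.FTT.
  ...FTT
Step 3: 4 trees catch fire, 4 burn out
  TTTTTT
  TFTTTT
  ..FTTT
  ...FT.
  ....FT

TTTTTT
TFTTTT
..FTTT
...FT.
....FT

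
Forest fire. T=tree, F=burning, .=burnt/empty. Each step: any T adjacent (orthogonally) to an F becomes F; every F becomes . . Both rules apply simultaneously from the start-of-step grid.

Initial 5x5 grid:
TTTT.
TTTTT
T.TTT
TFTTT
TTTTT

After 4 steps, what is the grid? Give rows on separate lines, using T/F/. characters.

Step 1: 3 trees catch fire, 1 burn out
  TTTT.
  TTTTT
  T.TTT
  F.FTT
  TFTTT
Step 2: 5 trees catch fire, 3 burn out
  TTTT.
  TTTTT
  F.FTT
  ...FT
  F.FTT
Step 3: 5 trees catch fire, 5 burn out
  TTTT.
  FTFTT
  ...FT
  ....F
  ...FT
Step 4: 6 trees catch fire, 5 burn out
  FTFT.
  .F.FT
  ....F
  .....
  ....F

FTFT.
.F.FT
....F
.....
....F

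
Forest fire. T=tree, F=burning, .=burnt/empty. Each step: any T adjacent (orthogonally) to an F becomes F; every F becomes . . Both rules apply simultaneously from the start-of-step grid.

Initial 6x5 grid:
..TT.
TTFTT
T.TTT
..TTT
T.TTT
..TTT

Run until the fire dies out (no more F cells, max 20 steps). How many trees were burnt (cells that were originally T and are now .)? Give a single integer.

Step 1: +4 fires, +1 burnt (F count now 4)
Step 2: +5 fires, +4 burnt (F count now 5)
Step 3: +4 fires, +5 burnt (F count now 4)
Step 4: +3 fires, +4 burnt (F count now 3)
Step 5: +2 fires, +3 burnt (F count now 2)
Step 6: +1 fires, +2 burnt (F count now 1)
Step 7: +0 fires, +1 burnt (F count now 0)
Fire out after step 7
Initially T: 20, now '.': 29
Total burnt (originally-T cells now '.'): 19

Answer: 19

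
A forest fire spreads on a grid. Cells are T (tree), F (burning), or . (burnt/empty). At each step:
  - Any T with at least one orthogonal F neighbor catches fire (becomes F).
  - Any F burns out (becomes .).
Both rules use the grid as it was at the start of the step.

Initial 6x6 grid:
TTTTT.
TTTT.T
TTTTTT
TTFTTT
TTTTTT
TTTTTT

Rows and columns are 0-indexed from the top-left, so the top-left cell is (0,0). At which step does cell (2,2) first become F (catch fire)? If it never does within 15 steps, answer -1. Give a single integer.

Step 1: cell (2,2)='F' (+4 fires, +1 burnt)
  -> target ignites at step 1
Step 2: cell (2,2)='.' (+8 fires, +4 burnt)
Step 3: cell (2,2)='.' (+10 fires, +8 burnt)
Step 4: cell (2,2)='.' (+7 fires, +10 burnt)
Step 5: cell (2,2)='.' (+4 fires, +7 burnt)
Step 6: cell (2,2)='.' (+0 fires, +4 burnt)
  fire out at step 6

1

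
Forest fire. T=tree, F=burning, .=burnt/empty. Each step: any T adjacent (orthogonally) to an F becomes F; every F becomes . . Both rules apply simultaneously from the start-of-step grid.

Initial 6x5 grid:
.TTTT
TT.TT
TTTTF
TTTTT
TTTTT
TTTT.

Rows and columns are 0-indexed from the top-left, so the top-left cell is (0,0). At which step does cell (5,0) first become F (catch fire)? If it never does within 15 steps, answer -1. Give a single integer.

Step 1: cell (5,0)='T' (+3 fires, +1 burnt)
Step 2: cell (5,0)='T' (+5 fires, +3 burnt)
Step 3: cell (5,0)='T' (+4 fires, +5 burnt)
Step 4: cell (5,0)='T' (+6 fires, +4 burnt)
Step 5: cell (5,0)='T' (+5 fires, +6 burnt)
Step 6: cell (5,0)='T' (+2 fires, +5 burnt)
Step 7: cell (5,0)='F' (+1 fires, +2 burnt)
  -> target ignites at step 7
Step 8: cell (5,0)='.' (+0 fires, +1 burnt)
  fire out at step 8

7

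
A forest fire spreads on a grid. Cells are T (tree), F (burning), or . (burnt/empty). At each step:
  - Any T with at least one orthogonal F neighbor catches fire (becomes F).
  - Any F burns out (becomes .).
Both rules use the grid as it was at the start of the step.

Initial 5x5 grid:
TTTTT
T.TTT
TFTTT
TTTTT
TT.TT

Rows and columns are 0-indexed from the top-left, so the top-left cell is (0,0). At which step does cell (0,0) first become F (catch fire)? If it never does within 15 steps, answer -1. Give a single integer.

Step 1: cell (0,0)='T' (+3 fires, +1 burnt)
Step 2: cell (0,0)='T' (+6 fires, +3 burnt)
Step 3: cell (0,0)='F' (+6 fires, +6 burnt)
  -> target ignites at step 3
Step 4: cell (0,0)='.' (+5 fires, +6 burnt)
Step 5: cell (0,0)='.' (+2 fires, +5 burnt)
Step 6: cell (0,0)='.' (+0 fires, +2 burnt)
  fire out at step 6

3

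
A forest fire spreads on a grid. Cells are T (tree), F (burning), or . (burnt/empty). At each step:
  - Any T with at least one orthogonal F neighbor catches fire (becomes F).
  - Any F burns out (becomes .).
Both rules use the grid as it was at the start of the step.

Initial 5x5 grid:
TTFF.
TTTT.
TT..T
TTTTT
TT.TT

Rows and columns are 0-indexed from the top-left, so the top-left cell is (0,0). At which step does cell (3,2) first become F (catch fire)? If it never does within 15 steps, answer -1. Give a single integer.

Step 1: cell (3,2)='T' (+3 fires, +2 burnt)
Step 2: cell (3,2)='T' (+2 fires, +3 burnt)
Step 3: cell (3,2)='T' (+2 fires, +2 burnt)
Step 4: cell (3,2)='T' (+2 fires, +2 burnt)
Step 5: cell (3,2)='F' (+3 fires, +2 burnt)
  -> target ignites at step 5
Step 6: cell (3,2)='.' (+2 fires, +3 burnt)
Step 7: cell (3,2)='.' (+2 fires, +2 burnt)
Step 8: cell (3,2)='.' (+2 fires, +2 burnt)
Step 9: cell (3,2)='.' (+0 fires, +2 burnt)
  fire out at step 9

5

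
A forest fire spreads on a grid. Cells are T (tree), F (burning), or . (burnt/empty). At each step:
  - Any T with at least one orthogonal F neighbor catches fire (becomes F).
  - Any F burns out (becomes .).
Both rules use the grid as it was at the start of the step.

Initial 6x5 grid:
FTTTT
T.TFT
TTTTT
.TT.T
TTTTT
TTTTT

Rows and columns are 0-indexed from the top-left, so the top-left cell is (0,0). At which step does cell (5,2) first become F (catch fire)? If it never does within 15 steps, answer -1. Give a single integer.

Step 1: cell (5,2)='T' (+6 fires, +2 burnt)
Step 2: cell (5,2)='T' (+5 fires, +6 burnt)
Step 3: cell (5,2)='T' (+3 fires, +5 burnt)
Step 4: cell (5,2)='T' (+3 fires, +3 burnt)
Step 5: cell (5,2)='F' (+4 fires, +3 burnt)
  -> target ignites at step 5
Step 6: cell (5,2)='.' (+3 fires, +4 burnt)
Step 7: cell (5,2)='.' (+1 fires, +3 burnt)
Step 8: cell (5,2)='.' (+0 fires, +1 burnt)
  fire out at step 8

5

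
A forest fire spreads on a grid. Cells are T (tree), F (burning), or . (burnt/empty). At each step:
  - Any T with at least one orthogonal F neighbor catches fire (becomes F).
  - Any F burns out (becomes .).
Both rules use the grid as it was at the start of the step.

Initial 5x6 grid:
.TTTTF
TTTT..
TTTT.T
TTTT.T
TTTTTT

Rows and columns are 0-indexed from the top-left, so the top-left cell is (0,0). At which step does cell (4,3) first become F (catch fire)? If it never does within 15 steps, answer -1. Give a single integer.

Step 1: cell (4,3)='T' (+1 fires, +1 burnt)
Step 2: cell (4,3)='T' (+1 fires, +1 burnt)
Step 3: cell (4,3)='T' (+2 fires, +1 burnt)
Step 4: cell (4,3)='T' (+3 fires, +2 burnt)
Step 5: cell (4,3)='T' (+3 fires, +3 burnt)
Step 6: cell (4,3)='F' (+4 fires, +3 burnt)
  -> target ignites at step 6
Step 7: cell (4,3)='.' (+4 fires, +4 burnt)
Step 8: cell (4,3)='.' (+3 fires, +4 burnt)
Step 9: cell (4,3)='.' (+2 fires, +3 burnt)
Step 10: cell (4,3)='.' (+1 fires, +2 burnt)
Step 11: cell (4,3)='.' (+0 fires, +1 burnt)
  fire out at step 11

6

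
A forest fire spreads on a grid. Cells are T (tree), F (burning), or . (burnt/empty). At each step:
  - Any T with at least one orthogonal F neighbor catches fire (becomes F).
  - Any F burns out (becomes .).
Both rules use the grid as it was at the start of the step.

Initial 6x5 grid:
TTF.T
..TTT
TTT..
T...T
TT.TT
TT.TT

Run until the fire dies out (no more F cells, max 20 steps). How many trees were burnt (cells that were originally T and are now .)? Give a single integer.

Answer: 14

Derivation:
Step 1: +2 fires, +1 burnt (F count now 2)
Step 2: +3 fires, +2 burnt (F count now 3)
Step 3: +2 fires, +3 burnt (F count now 2)
Step 4: +2 fires, +2 burnt (F count now 2)
Step 5: +1 fires, +2 burnt (F count now 1)
Step 6: +1 fires, +1 burnt (F count now 1)
Step 7: +2 fires, +1 burnt (F count now 2)
Step 8: +1 fires, +2 burnt (F count now 1)
Step 9: +0 fires, +1 burnt (F count now 0)
Fire out after step 9
Initially T: 19, now '.': 25
Total burnt (originally-T cells now '.'): 14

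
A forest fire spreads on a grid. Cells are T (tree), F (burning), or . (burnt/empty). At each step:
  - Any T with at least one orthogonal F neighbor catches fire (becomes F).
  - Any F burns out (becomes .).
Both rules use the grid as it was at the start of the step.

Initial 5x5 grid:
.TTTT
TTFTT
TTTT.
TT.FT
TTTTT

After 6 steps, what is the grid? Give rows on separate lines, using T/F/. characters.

Step 1: 7 trees catch fire, 2 burn out
  .TFTT
  TF.FT
  TTFF.
  TT..F
  TTTFT
Step 2: 7 trees catch fire, 7 burn out
  .F.FT
  F...F
  TF...
  TT...
  TTF.F
Step 3: 4 trees catch fire, 7 burn out
  ....F
  .....
  F....
  TF...
  TF...
Step 4: 2 trees catch fire, 4 burn out
  .....
  .....
  .....
  F....
  F....
Step 5: 0 trees catch fire, 2 burn out
  .....
  .....
  .....
  .....
  .....
Step 6: 0 trees catch fire, 0 burn out
  .....
  .....
  .....
  .....
  .....

.....
.....
.....
.....
.....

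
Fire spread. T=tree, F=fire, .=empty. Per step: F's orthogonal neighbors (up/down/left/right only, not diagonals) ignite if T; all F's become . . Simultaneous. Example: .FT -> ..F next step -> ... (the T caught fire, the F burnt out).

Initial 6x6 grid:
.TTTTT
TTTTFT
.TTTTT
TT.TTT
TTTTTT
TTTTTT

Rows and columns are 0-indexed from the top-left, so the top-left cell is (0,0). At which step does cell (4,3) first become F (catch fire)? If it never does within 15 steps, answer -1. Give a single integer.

Step 1: cell (4,3)='T' (+4 fires, +1 burnt)
Step 2: cell (4,3)='T' (+6 fires, +4 burnt)
Step 3: cell (4,3)='T' (+6 fires, +6 burnt)
Step 4: cell (4,3)='F' (+6 fires, +6 burnt)
  -> target ignites at step 4
Step 5: cell (4,3)='.' (+4 fires, +6 burnt)
Step 6: cell (4,3)='.' (+3 fires, +4 burnt)
Step 7: cell (4,3)='.' (+2 fires, +3 burnt)
Step 8: cell (4,3)='.' (+1 fires, +2 burnt)
Step 9: cell (4,3)='.' (+0 fires, +1 burnt)
  fire out at step 9

4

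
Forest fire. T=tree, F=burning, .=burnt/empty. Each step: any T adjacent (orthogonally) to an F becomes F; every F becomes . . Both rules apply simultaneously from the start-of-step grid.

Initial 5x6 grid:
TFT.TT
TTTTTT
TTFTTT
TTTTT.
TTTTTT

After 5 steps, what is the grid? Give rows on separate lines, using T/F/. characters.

Step 1: 7 trees catch fire, 2 burn out
  F.F.TT
  TFFTTT
  TF.FTT
  TTFTT.
  TTTTTT
Step 2: 7 trees catch fire, 7 burn out
  ....TT
  F..FTT
  F...FT
  TF.FT.
  TTFTTT
Step 3: 6 trees catch fire, 7 burn out
  ....TT
  ....FT
  .....F
  F...F.
  TF.FTT
Step 4: 4 trees catch fire, 6 burn out
  ....FT
  .....F
  ......
  ......
  F...FT
Step 5: 2 trees catch fire, 4 burn out
  .....F
  ......
  ......
  ......
  .....F

.....F
......
......
......
.....F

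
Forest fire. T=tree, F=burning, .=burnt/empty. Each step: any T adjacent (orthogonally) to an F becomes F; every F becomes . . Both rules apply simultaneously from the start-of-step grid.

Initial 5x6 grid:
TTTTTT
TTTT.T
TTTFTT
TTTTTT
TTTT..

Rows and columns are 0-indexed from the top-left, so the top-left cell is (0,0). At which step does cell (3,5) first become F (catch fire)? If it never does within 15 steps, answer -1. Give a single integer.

Step 1: cell (3,5)='T' (+4 fires, +1 burnt)
Step 2: cell (3,5)='T' (+7 fires, +4 burnt)
Step 3: cell (3,5)='F' (+8 fires, +7 burnt)
  -> target ignites at step 3
Step 4: cell (3,5)='.' (+5 fires, +8 burnt)
Step 5: cell (3,5)='.' (+2 fires, +5 burnt)
Step 6: cell (3,5)='.' (+0 fires, +2 burnt)
  fire out at step 6

3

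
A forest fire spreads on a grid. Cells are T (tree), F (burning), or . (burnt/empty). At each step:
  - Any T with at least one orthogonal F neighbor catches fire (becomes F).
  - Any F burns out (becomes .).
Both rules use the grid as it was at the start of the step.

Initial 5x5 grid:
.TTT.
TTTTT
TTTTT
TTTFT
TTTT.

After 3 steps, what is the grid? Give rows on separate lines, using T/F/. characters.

Step 1: 4 trees catch fire, 1 burn out
  .TTT.
  TTTTT
  TTTFT
  TTF.F
  TTTF.
Step 2: 5 trees catch fire, 4 burn out
  .TTT.
  TTTFT
  TTF.F
  TF...
  TTF..
Step 3: 6 trees catch fire, 5 burn out
  .TTF.
  TTF.F
  TF...
  F....
  TF...

.TTF.
TTF.F
TF...
F....
TF...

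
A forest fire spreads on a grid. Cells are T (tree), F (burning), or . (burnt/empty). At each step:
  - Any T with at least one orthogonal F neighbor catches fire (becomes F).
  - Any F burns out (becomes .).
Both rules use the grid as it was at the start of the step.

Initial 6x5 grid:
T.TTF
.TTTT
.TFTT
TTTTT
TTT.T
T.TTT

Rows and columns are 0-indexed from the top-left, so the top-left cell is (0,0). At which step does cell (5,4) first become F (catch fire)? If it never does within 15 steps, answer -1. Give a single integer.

Step 1: cell (5,4)='T' (+6 fires, +2 burnt)
Step 2: cell (5,4)='T' (+7 fires, +6 burnt)
Step 3: cell (5,4)='T' (+4 fires, +7 burnt)
Step 4: cell (5,4)='T' (+3 fires, +4 burnt)
Step 5: cell (5,4)='F' (+2 fires, +3 burnt)
  -> target ignites at step 5
Step 6: cell (5,4)='.' (+0 fires, +2 burnt)
  fire out at step 6

5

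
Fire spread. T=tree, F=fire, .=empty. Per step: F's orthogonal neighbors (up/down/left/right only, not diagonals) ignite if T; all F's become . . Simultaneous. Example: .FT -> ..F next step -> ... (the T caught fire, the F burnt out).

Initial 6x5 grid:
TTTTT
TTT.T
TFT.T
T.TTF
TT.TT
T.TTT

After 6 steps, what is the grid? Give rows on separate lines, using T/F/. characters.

Step 1: 6 trees catch fire, 2 burn out
  TTTTT
  TFT.T
  F.F.F
  T.TF.
  TT.TF
  T.TTT
Step 2: 8 trees catch fire, 6 burn out
  TFTTT
  F.F.F
  .....
  F.F..
  TT.F.
  T.TTF
Step 3: 5 trees catch fire, 8 burn out
  F.FTF
  .....
  .....
  .....
  FT...
  T.TF.
Step 4: 4 trees catch fire, 5 burn out
  ...F.
  .....
  .....
  .....
  .F...
  F.F..
Step 5: 0 trees catch fire, 4 burn out
  .....
  .....
  .....
  .....
  .....
  .....
Step 6: 0 trees catch fire, 0 burn out
  .....
  .....
  .....
  .....
  .....
  .....

.....
.....
.....
.....
.....
.....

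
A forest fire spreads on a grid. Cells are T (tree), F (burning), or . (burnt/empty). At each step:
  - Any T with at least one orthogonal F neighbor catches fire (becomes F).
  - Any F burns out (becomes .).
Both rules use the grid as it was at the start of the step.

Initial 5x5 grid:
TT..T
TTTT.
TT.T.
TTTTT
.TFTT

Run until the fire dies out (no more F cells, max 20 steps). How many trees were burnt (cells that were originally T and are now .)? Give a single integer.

Answer: 17

Derivation:
Step 1: +3 fires, +1 burnt (F count now 3)
Step 2: +3 fires, +3 burnt (F count now 3)
Step 3: +4 fires, +3 burnt (F count now 4)
Step 4: +3 fires, +4 burnt (F count now 3)
Step 5: +3 fires, +3 burnt (F count now 3)
Step 6: +1 fires, +3 burnt (F count now 1)
Step 7: +0 fires, +1 burnt (F count now 0)
Fire out after step 7
Initially T: 18, now '.': 24
Total burnt (originally-T cells now '.'): 17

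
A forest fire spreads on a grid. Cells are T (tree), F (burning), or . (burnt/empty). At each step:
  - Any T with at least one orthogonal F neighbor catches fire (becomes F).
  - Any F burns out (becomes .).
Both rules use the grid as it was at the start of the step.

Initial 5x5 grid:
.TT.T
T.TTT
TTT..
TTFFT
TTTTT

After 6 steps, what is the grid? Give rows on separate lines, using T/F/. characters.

Step 1: 5 trees catch fire, 2 burn out
  .TT.T
  T.TTT
  TTF..
  TF..F
  TTFFT
Step 2: 5 trees catch fire, 5 burn out
  .TT.T
  T.FTT
  TF...
  F....
  TF..F
Step 3: 4 trees catch fire, 5 burn out
  .TF.T
  T..FT
  F....
  .....
  F....
Step 4: 3 trees catch fire, 4 burn out
  .F..T
  F...F
  .....
  .....
  .....
Step 5: 1 trees catch fire, 3 burn out
  ....F
  .....
  .....
  .....
  .....
Step 6: 0 trees catch fire, 1 burn out
  .....
  .....
  .....
  .....
  .....

.....
.....
.....
.....
.....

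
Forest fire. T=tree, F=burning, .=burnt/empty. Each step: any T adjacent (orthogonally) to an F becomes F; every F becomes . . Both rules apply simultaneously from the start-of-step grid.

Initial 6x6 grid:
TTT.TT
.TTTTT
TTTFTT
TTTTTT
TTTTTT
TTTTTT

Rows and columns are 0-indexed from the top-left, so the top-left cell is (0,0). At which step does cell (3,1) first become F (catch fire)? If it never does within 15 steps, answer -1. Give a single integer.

Step 1: cell (3,1)='T' (+4 fires, +1 burnt)
Step 2: cell (3,1)='T' (+7 fires, +4 burnt)
Step 3: cell (3,1)='F' (+10 fires, +7 burnt)
  -> target ignites at step 3
Step 4: cell (3,1)='.' (+7 fires, +10 burnt)
Step 5: cell (3,1)='.' (+4 fires, +7 burnt)
Step 6: cell (3,1)='.' (+1 fires, +4 burnt)
Step 7: cell (3,1)='.' (+0 fires, +1 burnt)
  fire out at step 7

3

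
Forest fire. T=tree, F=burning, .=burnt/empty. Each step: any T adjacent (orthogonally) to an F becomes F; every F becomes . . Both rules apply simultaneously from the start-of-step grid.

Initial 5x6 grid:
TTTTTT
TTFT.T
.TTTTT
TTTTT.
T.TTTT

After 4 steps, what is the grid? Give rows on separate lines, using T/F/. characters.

Step 1: 4 trees catch fire, 1 burn out
  TTFTTT
  TF.F.T
  .TFTTT
  TTTTT.
  T.TTTT
Step 2: 6 trees catch fire, 4 burn out
  TF.FTT
  F....T
  .F.FTT
  TTFTT.
  T.TTTT
Step 3: 6 trees catch fire, 6 burn out
  F...FT
  .....T
  ....FT
  TF.FT.
  T.FTTT
Step 4: 5 trees catch fire, 6 burn out
  .....F
  .....T
  .....F
  F...F.
  T..FTT

.....F
.....T
.....F
F...F.
T..FTT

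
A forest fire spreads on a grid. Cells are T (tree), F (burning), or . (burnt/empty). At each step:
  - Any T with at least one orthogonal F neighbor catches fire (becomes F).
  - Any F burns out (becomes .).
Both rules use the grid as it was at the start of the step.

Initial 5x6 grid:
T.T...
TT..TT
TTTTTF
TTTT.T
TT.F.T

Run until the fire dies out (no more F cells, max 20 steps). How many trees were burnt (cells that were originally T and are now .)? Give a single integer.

Step 1: +4 fires, +2 burnt (F count now 4)
Step 2: +4 fires, +4 burnt (F count now 4)
Step 3: +2 fires, +4 burnt (F count now 2)
Step 4: +3 fires, +2 burnt (F count now 3)
Step 5: +3 fires, +3 burnt (F count now 3)
Step 6: +1 fires, +3 burnt (F count now 1)
Step 7: +1 fires, +1 burnt (F count now 1)
Step 8: +0 fires, +1 burnt (F count now 0)
Fire out after step 8
Initially T: 19, now '.': 29
Total burnt (originally-T cells now '.'): 18

Answer: 18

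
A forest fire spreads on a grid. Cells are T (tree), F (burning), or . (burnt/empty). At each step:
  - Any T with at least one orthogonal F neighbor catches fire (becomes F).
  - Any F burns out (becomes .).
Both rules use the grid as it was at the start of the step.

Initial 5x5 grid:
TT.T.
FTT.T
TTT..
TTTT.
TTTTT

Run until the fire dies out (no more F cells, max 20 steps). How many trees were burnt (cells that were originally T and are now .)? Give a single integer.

Step 1: +3 fires, +1 burnt (F count now 3)
Step 2: +4 fires, +3 burnt (F count now 4)
Step 3: +3 fires, +4 burnt (F count now 3)
Step 4: +2 fires, +3 burnt (F count now 2)
Step 5: +2 fires, +2 burnt (F count now 2)
Step 6: +1 fires, +2 burnt (F count now 1)
Step 7: +1 fires, +1 burnt (F count now 1)
Step 8: +0 fires, +1 burnt (F count now 0)
Fire out after step 8
Initially T: 18, now '.': 23
Total burnt (originally-T cells now '.'): 16

Answer: 16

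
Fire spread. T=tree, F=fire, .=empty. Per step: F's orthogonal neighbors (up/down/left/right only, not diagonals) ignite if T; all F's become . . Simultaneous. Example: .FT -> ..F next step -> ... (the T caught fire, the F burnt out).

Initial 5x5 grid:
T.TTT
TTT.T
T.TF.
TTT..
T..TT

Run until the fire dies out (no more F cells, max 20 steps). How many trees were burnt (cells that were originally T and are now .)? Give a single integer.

Step 1: +1 fires, +1 burnt (F count now 1)
Step 2: +2 fires, +1 burnt (F count now 2)
Step 3: +3 fires, +2 burnt (F count now 3)
Step 4: +3 fires, +3 burnt (F count now 3)
Step 5: +4 fires, +3 burnt (F count now 4)
Step 6: +1 fires, +4 burnt (F count now 1)
Step 7: +0 fires, +1 burnt (F count now 0)
Fire out after step 7
Initially T: 16, now '.': 23
Total burnt (originally-T cells now '.'): 14

Answer: 14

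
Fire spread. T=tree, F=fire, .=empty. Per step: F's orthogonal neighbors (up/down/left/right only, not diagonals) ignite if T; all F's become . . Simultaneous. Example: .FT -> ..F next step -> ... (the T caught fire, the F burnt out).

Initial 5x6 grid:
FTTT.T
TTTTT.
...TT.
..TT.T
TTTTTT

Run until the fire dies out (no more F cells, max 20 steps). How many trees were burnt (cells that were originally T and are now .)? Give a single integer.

Step 1: +2 fires, +1 burnt (F count now 2)
Step 2: +2 fires, +2 burnt (F count now 2)
Step 3: +2 fires, +2 burnt (F count now 2)
Step 4: +1 fires, +2 burnt (F count now 1)
Step 5: +2 fires, +1 burnt (F count now 2)
Step 6: +2 fires, +2 burnt (F count now 2)
Step 7: +2 fires, +2 burnt (F count now 2)
Step 8: +2 fires, +2 burnt (F count now 2)
Step 9: +2 fires, +2 burnt (F count now 2)
Step 10: +2 fires, +2 burnt (F count now 2)
Step 11: +0 fires, +2 burnt (F count now 0)
Fire out after step 11
Initially T: 20, now '.': 29
Total burnt (originally-T cells now '.'): 19

Answer: 19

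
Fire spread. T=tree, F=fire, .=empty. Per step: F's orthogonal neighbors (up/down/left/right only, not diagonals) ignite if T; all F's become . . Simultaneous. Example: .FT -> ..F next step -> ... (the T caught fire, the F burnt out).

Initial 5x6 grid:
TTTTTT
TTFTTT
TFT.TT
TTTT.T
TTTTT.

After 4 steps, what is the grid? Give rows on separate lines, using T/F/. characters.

Step 1: 6 trees catch fire, 2 burn out
  TTFTTT
  TF.FTT
  F.F.TT
  TFTT.T
  TTTTT.
Step 2: 7 trees catch fire, 6 burn out
  TF.FTT
  F...FT
  ....TT
  F.FT.T
  TFTTT.
Step 3: 7 trees catch fire, 7 burn out
  F...FT
  .....F
  ....FT
  ...F.T
  F.FTT.
Step 4: 3 trees catch fire, 7 burn out
  .....F
  ......
  .....F
  .....T
  ...FT.

.....F
......
.....F
.....T
...FT.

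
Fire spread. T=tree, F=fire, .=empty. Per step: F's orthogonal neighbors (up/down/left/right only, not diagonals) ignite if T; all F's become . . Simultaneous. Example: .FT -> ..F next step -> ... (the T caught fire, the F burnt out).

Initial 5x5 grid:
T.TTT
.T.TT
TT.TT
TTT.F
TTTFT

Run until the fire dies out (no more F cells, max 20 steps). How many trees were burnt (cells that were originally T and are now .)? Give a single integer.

Answer: 17

Derivation:
Step 1: +3 fires, +2 burnt (F count now 3)
Step 2: +4 fires, +3 burnt (F count now 4)
Step 3: +4 fires, +4 burnt (F count now 4)
Step 4: +3 fires, +4 burnt (F count now 3)
Step 5: +3 fires, +3 burnt (F count now 3)
Step 6: +0 fires, +3 burnt (F count now 0)
Fire out after step 6
Initially T: 18, now '.': 24
Total burnt (originally-T cells now '.'): 17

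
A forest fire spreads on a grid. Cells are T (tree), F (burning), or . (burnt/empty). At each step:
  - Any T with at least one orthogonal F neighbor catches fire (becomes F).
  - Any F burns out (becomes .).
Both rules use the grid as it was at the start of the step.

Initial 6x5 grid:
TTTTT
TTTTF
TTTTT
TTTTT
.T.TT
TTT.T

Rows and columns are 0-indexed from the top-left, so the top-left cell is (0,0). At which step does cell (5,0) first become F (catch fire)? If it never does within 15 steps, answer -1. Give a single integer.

Step 1: cell (5,0)='T' (+3 fires, +1 burnt)
Step 2: cell (5,0)='T' (+4 fires, +3 burnt)
Step 3: cell (5,0)='T' (+5 fires, +4 burnt)
Step 4: cell (5,0)='T' (+6 fires, +5 burnt)
Step 5: cell (5,0)='T' (+3 fires, +6 burnt)
Step 6: cell (5,0)='T' (+2 fires, +3 burnt)
Step 7: cell (5,0)='T' (+1 fires, +2 burnt)
Step 8: cell (5,0)='F' (+2 fires, +1 burnt)
  -> target ignites at step 8
Step 9: cell (5,0)='.' (+0 fires, +2 burnt)
  fire out at step 9

8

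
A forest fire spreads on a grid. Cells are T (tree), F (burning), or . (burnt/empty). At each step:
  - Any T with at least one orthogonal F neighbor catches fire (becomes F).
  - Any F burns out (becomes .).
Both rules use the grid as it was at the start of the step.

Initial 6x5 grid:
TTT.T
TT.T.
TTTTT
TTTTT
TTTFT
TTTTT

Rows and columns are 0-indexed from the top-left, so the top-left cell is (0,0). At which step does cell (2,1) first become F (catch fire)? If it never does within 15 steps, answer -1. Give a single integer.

Step 1: cell (2,1)='T' (+4 fires, +1 burnt)
Step 2: cell (2,1)='T' (+6 fires, +4 burnt)
Step 3: cell (2,1)='T' (+6 fires, +6 burnt)
Step 4: cell (2,1)='F' (+3 fires, +6 burnt)
  -> target ignites at step 4
Step 5: cell (2,1)='.' (+2 fires, +3 burnt)
Step 6: cell (2,1)='.' (+2 fires, +2 burnt)
Step 7: cell (2,1)='.' (+2 fires, +2 burnt)
Step 8: cell (2,1)='.' (+0 fires, +2 burnt)
  fire out at step 8

4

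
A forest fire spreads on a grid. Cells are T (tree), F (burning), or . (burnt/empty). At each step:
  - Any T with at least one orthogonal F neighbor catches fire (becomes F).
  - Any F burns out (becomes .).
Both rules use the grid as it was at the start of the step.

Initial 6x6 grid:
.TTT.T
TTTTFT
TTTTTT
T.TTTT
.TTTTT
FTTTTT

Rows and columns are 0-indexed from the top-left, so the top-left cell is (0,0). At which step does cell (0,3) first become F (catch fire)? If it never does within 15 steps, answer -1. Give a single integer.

Step 1: cell (0,3)='T' (+4 fires, +2 burnt)
Step 2: cell (0,3)='F' (+8 fires, +4 burnt)
  -> target ignites at step 2
Step 3: cell (0,3)='.' (+8 fires, +8 burnt)
Step 4: cell (0,3)='.' (+7 fires, +8 burnt)
Step 5: cell (0,3)='.' (+2 fires, +7 burnt)
Step 6: cell (0,3)='.' (+1 fires, +2 burnt)
Step 7: cell (0,3)='.' (+0 fires, +1 burnt)
  fire out at step 7

2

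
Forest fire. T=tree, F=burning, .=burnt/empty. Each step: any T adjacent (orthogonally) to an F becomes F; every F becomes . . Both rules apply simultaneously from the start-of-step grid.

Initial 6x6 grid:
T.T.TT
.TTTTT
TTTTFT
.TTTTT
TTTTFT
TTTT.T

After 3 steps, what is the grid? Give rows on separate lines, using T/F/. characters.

Step 1: 6 trees catch fire, 2 burn out
  T.T.TT
  .TTTFT
  TTTF.F
  .TTTFT
  TTTF.F
  TTTT.T
Step 2: 9 trees catch fire, 6 burn out
  T.T.FT
  .TTF.F
  TTF...
  .TTF.F
  TTF...
  TTTF.F
Step 3: 6 trees catch fire, 9 burn out
  T.T..F
  .TF...
  TF....
  .TF...
  TF....
  TTF...

T.T..F
.TF...
TF....
.TF...
TF....
TTF...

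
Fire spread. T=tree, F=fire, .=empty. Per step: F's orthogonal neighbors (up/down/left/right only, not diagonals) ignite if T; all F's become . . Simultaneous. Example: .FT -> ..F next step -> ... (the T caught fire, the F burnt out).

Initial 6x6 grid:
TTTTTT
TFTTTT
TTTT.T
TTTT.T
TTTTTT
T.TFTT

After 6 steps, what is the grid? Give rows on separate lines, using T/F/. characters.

Step 1: 7 trees catch fire, 2 burn out
  TFTTTT
  F.FTTT
  TFTT.T
  TTTT.T
  TTTFTT
  T.F.FT
Step 2: 10 trees catch fire, 7 burn out
  F.FTTT
  ...FTT
  F.FT.T
  TFTF.T
  TTF.FT
  T....F
Step 3: 7 trees catch fire, 10 burn out
  ...FTT
  ....FT
  ...F.T
  F.F..T
  TF...F
  T.....
Step 4: 4 trees catch fire, 7 burn out
  ....FT
  .....F
  .....T
  .....F
  F.....
  T.....
Step 5: 3 trees catch fire, 4 burn out
  .....F
  ......
  .....F
  ......
  ......
  F.....
Step 6: 0 trees catch fire, 3 burn out
  ......
  ......
  ......
  ......
  ......
  ......

......
......
......
......
......
......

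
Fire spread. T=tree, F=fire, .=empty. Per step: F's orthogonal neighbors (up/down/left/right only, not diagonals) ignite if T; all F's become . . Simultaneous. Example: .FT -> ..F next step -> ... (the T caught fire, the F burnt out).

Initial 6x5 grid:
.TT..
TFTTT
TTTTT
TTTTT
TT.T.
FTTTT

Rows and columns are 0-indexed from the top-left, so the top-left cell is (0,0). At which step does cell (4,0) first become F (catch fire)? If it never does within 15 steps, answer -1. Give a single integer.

Step 1: cell (4,0)='F' (+6 fires, +2 burnt)
  -> target ignites at step 1
Step 2: cell (4,0)='.' (+8 fires, +6 burnt)
Step 3: cell (4,0)='.' (+4 fires, +8 burnt)
Step 4: cell (4,0)='.' (+4 fires, +4 burnt)
Step 5: cell (4,0)='.' (+1 fires, +4 burnt)
Step 6: cell (4,0)='.' (+0 fires, +1 burnt)
  fire out at step 6

1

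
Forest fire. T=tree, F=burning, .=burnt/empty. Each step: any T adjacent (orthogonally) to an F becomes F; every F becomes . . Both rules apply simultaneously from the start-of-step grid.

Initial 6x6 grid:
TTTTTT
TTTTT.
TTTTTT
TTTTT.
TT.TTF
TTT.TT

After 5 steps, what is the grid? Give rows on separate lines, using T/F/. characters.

Step 1: 2 trees catch fire, 1 burn out
  TTTTTT
  TTTTT.
  TTTTTT
  TTTTT.
  TT.TF.
  TTT.TF
Step 2: 3 trees catch fire, 2 burn out
  TTTTTT
  TTTTT.
  TTTTTT
  TTTTF.
  TT.F..
  TTT.F.
Step 3: 2 trees catch fire, 3 burn out
  TTTTTT
  TTTTT.
  TTTTFT
  TTTF..
  TT....
  TTT...
Step 4: 4 trees catch fire, 2 burn out
  TTTTTT
  TTTTF.
  TTTF.F
  TTF...
  TT....
  TTT...
Step 5: 4 trees catch fire, 4 burn out
  TTTTFT
  TTTF..
  TTF...
  TF....
  TT....
  TTT...

TTTTFT
TTTF..
TTF...
TF....
TT....
TTT...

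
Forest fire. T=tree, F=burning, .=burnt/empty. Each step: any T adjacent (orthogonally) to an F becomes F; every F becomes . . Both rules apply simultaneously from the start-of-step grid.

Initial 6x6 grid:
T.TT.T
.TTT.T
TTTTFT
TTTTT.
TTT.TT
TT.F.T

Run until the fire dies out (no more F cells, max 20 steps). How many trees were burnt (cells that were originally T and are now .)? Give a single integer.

Answer: 25

Derivation:
Step 1: +3 fires, +2 burnt (F count now 3)
Step 2: +5 fires, +3 burnt (F count now 5)
Step 3: +6 fires, +5 burnt (F count now 6)
Step 4: +6 fires, +6 burnt (F count now 6)
Step 5: +2 fires, +6 burnt (F count now 2)
Step 6: +2 fires, +2 burnt (F count now 2)
Step 7: +1 fires, +2 burnt (F count now 1)
Step 8: +0 fires, +1 burnt (F count now 0)
Fire out after step 8
Initially T: 26, now '.': 35
Total burnt (originally-T cells now '.'): 25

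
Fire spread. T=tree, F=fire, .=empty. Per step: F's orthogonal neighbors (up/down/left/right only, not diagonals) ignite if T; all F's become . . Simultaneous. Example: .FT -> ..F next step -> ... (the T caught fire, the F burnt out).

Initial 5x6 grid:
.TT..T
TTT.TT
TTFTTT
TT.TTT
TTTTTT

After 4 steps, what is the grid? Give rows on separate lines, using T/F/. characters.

Step 1: 3 trees catch fire, 1 burn out
  .TT..T
  TTF.TT
  TF.FTT
  TT.TTT
  TTTTTT
Step 2: 6 trees catch fire, 3 burn out
  .TF..T
  TF..TT
  F...FT
  TF.FTT
  TTTTTT
Step 3: 8 trees catch fire, 6 burn out
  .F...T
  F...FT
  .....F
  F...FT
  TFTFTT
Step 4: 5 trees catch fire, 8 burn out
  .....T
  .....F
  ......
  .....F
  F.F.FT

.....T
.....F
......
.....F
F.F.FT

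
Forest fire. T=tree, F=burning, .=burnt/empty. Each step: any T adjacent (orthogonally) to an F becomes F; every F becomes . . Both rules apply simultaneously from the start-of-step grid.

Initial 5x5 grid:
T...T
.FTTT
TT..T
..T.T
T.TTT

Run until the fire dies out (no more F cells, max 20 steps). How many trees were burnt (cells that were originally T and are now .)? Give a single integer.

Answer: 12

Derivation:
Step 1: +2 fires, +1 burnt (F count now 2)
Step 2: +2 fires, +2 burnt (F count now 2)
Step 3: +1 fires, +2 burnt (F count now 1)
Step 4: +2 fires, +1 burnt (F count now 2)
Step 5: +1 fires, +2 burnt (F count now 1)
Step 6: +1 fires, +1 burnt (F count now 1)
Step 7: +1 fires, +1 burnt (F count now 1)
Step 8: +1 fires, +1 burnt (F count now 1)
Step 9: +1 fires, +1 burnt (F count now 1)
Step 10: +0 fires, +1 burnt (F count now 0)
Fire out after step 10
Initially T: 14, now '.': 23
Total burnt (originally-T cells now '.'): 12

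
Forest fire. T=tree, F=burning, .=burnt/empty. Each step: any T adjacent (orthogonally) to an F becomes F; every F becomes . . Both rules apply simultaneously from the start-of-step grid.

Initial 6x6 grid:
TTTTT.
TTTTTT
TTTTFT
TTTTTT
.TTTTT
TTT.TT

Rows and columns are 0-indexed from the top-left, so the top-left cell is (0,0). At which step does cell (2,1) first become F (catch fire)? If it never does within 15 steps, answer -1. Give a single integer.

Step 1: cell (2,1)='T' (+4 fires, +1 burnt)
Step 2: cell (2,1)='T' (+7 fires, +4 burnt)
Step 3: cell (2,1)='F' (+7 fires, +7 burnt)
  -> target ignites at step 3
Step 4: cell (2,1)='.' (+6 fires, +7 burnt)
Step 5: cell (2,1)='.' (+5 fires, +6 burnt)
Step 6: cell (2,1)='.' (+2 fires, +5 burnt)
Step 7: cell (2,1)='.' (+1 fires, +2 burnt)
Step 8: cell (2,1)='.' (+0 fires, +1 burnt)
  fire out at step 8

3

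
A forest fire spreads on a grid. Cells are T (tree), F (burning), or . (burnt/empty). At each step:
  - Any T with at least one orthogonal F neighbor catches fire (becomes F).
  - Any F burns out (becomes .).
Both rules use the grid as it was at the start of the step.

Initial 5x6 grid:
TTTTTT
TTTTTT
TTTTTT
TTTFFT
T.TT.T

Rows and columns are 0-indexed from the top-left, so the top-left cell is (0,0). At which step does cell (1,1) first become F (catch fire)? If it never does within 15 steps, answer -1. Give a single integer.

Step 1: cell (1,1)='T' (+5 fires, +2 burnt)
Step 2: cell (1,1)='T' (+7 fires, +5 burnt)
Step 3: cell (1,1)='T' (+6 fires, +7 burnt)
Step 4: cell (1,1)='F' (+5 fires, +6 burnt)
  -> target ignites at step 4
Step 5: cell (1,1)='.' (+2 fires, +5 burnt)
Step 6: cell (1,1)='.' (+1 fires, +2 burnt)
Step 7: cell (1,1)='.' (+0 fires, +1 burnt)
  fire out at step 7

4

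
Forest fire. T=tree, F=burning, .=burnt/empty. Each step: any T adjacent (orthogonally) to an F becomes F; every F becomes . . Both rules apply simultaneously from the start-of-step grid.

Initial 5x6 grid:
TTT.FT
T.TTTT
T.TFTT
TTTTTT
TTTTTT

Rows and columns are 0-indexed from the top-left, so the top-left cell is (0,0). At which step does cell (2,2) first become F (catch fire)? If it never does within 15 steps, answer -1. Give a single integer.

Step 1: cell (2,2)='F' (+6 fires, +2 burnt)
  -> target ignites at step 1
Step 2: cell (2,2)='.' (+6 fires, +6 burnt)
Step 3: cell (2,2)='.' (+5 fires, +6 burnt)
Step 4: cell (2,2)='.' (+4 fires, +5 burnt)
Step 5: cell (2,2)='.' (+3 fires, +4 burnt)
Step 6: cell (2,2)='.' (+1 fires, +3 burnt)
Step 7: cell (2,2)='.' (+0 fires, +1 burnt)
  fire out at step 7

1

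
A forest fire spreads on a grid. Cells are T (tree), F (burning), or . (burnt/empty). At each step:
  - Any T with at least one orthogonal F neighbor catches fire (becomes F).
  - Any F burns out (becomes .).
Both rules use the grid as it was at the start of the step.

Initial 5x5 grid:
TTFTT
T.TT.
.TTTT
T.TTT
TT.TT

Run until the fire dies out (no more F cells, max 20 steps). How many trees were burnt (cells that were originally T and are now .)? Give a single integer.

Answer: 16

Derivation:
Step 1: +3 fires, +1 burnt (F count now 3)
Step 2: +4 fires, +3 burnt (F count now 4)
Step 3: +4 fires, +4 burnt (F count now 4)
Step 4: +2 fires, +4 burnt (F count now 2)
Step 5: +2 fires, +2 burnt (F count now 2)
Step 6: +1 fires, +2 burnt (F count now 1)
Step 7: +0 fires, +1 burnt (F count now 0)
Fire out after step 7
Initially T: 19, now '.': 22
Total burnt (originally-T cells now '.'): 16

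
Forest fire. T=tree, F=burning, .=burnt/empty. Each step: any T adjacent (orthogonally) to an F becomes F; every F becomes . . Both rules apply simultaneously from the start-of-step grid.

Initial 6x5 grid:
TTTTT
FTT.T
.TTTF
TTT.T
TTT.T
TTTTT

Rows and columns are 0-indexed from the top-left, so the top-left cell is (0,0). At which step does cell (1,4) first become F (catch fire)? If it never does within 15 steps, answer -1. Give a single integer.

Step 1: cell (1,4)='F' (+5 fires, +2 burnt)
  -> target ignites at step 1
Step 2: cell (1,4)='.' (+6 fires, +5 burnt)
Step 3: cell (1,4)='.' (+5 fires, +6 burnt)
Step 4: cell (1,4)='.' (+4 fires, +5 burnt)
Step 5: cell (1,4)='.' (+3 fires, +4 burnt)
Step 6: cell (1,4)='.' (+1 fires, +3 burnt)
Step 7: cell (1,4)='.' (+0 fires, +1 burnt)
  fire out at step 7

1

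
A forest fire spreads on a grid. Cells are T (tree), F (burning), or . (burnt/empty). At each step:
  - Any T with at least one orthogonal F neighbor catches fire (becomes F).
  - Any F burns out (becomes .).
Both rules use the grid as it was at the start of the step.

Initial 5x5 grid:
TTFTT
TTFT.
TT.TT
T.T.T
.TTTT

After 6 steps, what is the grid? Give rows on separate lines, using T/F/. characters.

Step 1: 4 trees catch fire, 2 burn out
  TF.FT
  TF.F.
  TT.TT
  T.T.T
  .TTTT
Step 2: 5 trees catch fire, 4 burn out
  F...F
  F....
  TF.FT
  T.T.T
  .TTTT
Step 3: 2 trees catch fire, 5 burn out
  .....
  .....
  F...F
  T.T.T
  .TTTT
Step 4: 2 trees catch fire, 2 burn out
  .....
  .....
  .....
  F.T.F
  .TTTT
Step 5: 1 trees catch fire, 2 burn out
  .....
  .....
  .....
  ..T..
  .TTTF
Step 6: 1 trees catch fire, 1 burn out
  .....
  .....
  .....
  ..T..
  .TTF.

.....
.....
.....
..T..
.TTF.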